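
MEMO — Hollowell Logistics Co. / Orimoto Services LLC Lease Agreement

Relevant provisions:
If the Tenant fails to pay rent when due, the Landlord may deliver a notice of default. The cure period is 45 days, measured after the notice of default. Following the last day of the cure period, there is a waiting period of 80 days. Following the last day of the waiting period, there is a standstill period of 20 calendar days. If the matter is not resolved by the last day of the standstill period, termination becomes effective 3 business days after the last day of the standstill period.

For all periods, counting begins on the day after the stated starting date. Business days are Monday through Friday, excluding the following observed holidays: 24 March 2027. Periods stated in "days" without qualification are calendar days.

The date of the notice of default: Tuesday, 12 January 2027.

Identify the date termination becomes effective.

9 June 2027

Adding 45 calendar days to 12 January 2027 gives 26 February 2027, which is the last day of the cure period.
Adding 80 calendar days to 26 February 2027 gives 17 May 2027, which is the last day of the waiting period.
The last day of the standstill period: 17 May 2027 + 20 days = 6 June 2027.
From Sunday, 6 June 2027, 3 business days (Jun 7, Jun 8, Jun 9, skipping weekends) brings us to Wednesday, 9 June 2027, which is the date termination becomes effective.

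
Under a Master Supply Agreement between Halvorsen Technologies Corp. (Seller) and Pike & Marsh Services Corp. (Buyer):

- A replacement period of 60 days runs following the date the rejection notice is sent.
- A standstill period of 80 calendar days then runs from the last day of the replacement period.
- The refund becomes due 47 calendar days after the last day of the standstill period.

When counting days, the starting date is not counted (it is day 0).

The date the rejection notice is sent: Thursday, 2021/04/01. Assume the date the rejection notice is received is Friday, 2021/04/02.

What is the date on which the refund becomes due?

2021/10/05

The last day of the replacement period: 60 calendar days after 2021/04/01 is 2021/05/31.
Adding 80 calendar days to 2021/05/31 gives 2021/08/19, which is the last day of the standstill period.
The date on which the refund becomes due: 47 calendar days after 2021/08/19 is 2021/10/05.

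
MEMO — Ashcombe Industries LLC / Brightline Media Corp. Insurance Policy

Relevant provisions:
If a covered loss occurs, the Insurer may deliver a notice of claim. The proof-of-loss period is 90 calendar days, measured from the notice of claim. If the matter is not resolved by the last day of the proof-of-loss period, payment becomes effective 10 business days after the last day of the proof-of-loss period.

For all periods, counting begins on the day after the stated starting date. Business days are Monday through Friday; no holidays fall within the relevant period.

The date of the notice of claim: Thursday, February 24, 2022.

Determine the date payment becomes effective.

June 8, 2022

The last day of the proof-of-loss period: 90 calendar days after February 24, 2022 is May 25, 2022.
From Wednesday, May 25, 2022, 10 business days (May 26, May 27, May 30, May 31, Jun 1, Jun 2, Jun 3, Jun 6, Jun 7, Jun 8, skipping weekends) brings us to Wednesday, June 8, 2022, which is the date payment becomes effective.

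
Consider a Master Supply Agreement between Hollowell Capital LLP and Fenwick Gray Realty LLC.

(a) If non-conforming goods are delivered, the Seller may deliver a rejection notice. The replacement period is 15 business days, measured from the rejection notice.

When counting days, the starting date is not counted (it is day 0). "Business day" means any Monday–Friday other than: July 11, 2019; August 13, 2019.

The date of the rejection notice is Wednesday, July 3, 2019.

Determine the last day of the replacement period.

The last day of the replacement period: counting 15 business days from Wednesday, July 3, 2019 (Jul 4, Jul 5, Jul 8, Jul 9, …, Jul 23, Jul 24, Jul 25, skipping weekends and the listed holiday on Jul 11) reaches Thursday, July 25, 2019.

July 25, 2019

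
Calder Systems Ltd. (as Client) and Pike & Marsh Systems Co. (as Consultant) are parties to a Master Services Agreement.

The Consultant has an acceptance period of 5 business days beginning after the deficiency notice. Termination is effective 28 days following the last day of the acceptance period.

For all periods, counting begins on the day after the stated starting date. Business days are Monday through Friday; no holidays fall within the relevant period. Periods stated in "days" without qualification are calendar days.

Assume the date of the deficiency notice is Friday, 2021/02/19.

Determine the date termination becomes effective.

2021/03/26

From Friday, 2021/02/19, 5 business days (Feb 22, Feb 23, Feb 24, Feb 25, Feb 26, skipping weekends) brings us to Friday, 2021/02/26, which is the last day of the acceptance period.
Adding 28 calendar days to 2021/02/26 gives 2021/03/26, which is the date termination becomes effective.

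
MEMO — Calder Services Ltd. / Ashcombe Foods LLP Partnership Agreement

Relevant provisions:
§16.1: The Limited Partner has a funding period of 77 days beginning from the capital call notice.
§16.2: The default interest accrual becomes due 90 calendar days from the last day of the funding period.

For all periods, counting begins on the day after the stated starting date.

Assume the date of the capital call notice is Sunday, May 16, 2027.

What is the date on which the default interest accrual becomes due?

Oct 30, 2027

Adding 77 calendar days to May 16, 2027 gives Aug 1, 2027, which is the last day of the funding period.
Adding 90 calendar days to Aug 1, 2027 gives Oct 30, 2027, which is the date on which the default interest accrual becomes due.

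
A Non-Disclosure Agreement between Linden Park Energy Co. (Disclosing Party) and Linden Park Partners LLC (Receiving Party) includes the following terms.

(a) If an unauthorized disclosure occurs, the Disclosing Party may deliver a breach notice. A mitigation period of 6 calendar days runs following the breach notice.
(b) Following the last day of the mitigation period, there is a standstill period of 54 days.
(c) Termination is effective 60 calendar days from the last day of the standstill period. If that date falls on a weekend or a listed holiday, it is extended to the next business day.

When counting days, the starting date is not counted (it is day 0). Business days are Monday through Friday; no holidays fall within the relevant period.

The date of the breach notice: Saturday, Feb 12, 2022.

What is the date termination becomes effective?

The last day of the mitigation period: Feb 12, 2022 + 6 days = Feb 18, 2022.
Adding 54 calendar days to Feb 18, 2022 gives Apr 13, 2022, which is the last day of the standstill period.
Adding 60 calendar days to Apr 13, 2022 gives Jun 12, 2022, which is the date termination becomes effective. That falls on a Sunday, so it rolls to the next business day, Monday, Jun 13, 2022.

Jun 13, 2022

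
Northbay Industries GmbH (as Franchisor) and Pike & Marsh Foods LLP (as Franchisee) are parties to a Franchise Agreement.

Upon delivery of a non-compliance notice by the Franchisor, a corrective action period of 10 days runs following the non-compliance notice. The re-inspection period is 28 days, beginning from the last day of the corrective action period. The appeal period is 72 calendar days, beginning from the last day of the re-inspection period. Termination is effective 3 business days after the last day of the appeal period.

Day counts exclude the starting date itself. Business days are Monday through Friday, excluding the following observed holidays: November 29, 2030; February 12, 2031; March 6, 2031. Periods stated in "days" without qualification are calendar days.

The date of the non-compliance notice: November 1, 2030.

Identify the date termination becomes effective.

February 24, 2031

Adding 10 calendar days to November 1, 2030 gives November 11, 2030, which is the last day of the corrective action period.
The last day of the re-inspection period: November 11, 2030 + 28 days = December 9, 2030.
Adding 72 calendar days to December 9, 2030 gives February 19, 2031, which is the last day of the appeal period.
The date termination becomes effective: 3 business days after Wednesday, February 19, 2031, skipping weekends — Feb 20, Feb 21, Feb 24 — lands on Monday, February 24, 2031.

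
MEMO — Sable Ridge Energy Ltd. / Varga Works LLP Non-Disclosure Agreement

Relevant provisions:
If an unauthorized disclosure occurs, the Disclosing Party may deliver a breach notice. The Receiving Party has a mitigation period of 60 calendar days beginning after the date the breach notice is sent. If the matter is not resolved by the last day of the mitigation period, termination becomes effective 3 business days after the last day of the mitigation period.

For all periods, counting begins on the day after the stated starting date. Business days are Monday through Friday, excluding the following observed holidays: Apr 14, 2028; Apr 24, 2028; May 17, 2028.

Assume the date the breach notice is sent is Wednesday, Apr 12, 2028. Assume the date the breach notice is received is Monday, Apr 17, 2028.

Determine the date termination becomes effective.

The last day of the mitigation period: 60 calendar days after Apr 12, 2028 is Jun 11, 2028.
From Sunday, Jun 11, 2028, 3 business days (Jun 12, Jun 13, Jun 14, skipping weekends) brings us to Wednesday, Jun 14, 2028, which is the date termination becomes effective.

Jun 14, 2028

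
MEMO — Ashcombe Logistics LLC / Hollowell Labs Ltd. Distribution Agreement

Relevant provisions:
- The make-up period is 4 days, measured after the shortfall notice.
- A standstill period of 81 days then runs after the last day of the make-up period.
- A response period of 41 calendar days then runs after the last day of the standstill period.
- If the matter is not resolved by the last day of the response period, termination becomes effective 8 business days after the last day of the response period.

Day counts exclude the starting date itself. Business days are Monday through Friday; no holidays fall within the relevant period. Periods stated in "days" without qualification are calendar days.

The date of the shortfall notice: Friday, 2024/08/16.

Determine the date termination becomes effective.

2025/01/01

The last day of the make-up period: 2024/08/16 + 4 days = 2024/08/20.
Adding 81 calendar days to 2024/08/20 gives 2024/11/09, which is the last day of the standstill period.
The last day of the response period: 41 calendar days after 2024/11/09 is 2024/12/20.
The date termination becomes effective: 8 business days after Friday, 2024/12/20, skipping weekends — Dec 23, Dec 24, Dec 25, Dec 26, Dec 27, Dec 30, Dec 31, Jan 1 — lands on Wednesday, 2025/01/01.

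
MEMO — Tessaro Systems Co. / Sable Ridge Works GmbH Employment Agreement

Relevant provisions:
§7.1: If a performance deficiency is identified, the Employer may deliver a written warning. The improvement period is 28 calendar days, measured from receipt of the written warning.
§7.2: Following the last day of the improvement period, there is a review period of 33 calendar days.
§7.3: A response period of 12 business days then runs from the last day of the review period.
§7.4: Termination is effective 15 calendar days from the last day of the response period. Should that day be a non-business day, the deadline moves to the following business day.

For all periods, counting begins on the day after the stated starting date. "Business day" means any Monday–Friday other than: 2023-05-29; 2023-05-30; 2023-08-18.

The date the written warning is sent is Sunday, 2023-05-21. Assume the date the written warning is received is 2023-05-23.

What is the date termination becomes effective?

2023-08-23

Adding 28 calendar days to 2023-05-23 gives 2023-06-20, which is the last day of the improvement period.
The last day of the review period: 2023-06-20 + 33 days = 2023-07-23.
The last day of the response period: 12 business days after Sunday, 2023-07-23, skipping weekends — Jul 24, Jul 25, Jul 26, Jul 27, …, Aug 4, Aug 7, Aug 8 — lands on Tuesday, 2023-08-08.
The date termination becomes effective: 15 calendar days after 2023-08-08 is 2023-08-23. 2023-08-23 is a Wednesday and is not a listed holiday, so no roll-forward applies.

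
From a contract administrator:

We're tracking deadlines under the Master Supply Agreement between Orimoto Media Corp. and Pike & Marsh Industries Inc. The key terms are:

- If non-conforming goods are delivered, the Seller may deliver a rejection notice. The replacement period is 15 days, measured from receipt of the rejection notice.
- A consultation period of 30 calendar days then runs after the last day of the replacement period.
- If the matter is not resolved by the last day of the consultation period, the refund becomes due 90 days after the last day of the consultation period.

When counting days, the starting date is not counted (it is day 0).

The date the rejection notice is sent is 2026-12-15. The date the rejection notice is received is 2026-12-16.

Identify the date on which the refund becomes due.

Adding 15 calendar days to 2026-12-16 gives 2026-12-31, which is the last day of the replacement period.
The last day of the consultation period: 2026-12-31 + 30 days = 2027-01-30.
The date on which the refund becomes due: 90 calendar days after 2027-01-30 is 2027-04-30.

2027-04-30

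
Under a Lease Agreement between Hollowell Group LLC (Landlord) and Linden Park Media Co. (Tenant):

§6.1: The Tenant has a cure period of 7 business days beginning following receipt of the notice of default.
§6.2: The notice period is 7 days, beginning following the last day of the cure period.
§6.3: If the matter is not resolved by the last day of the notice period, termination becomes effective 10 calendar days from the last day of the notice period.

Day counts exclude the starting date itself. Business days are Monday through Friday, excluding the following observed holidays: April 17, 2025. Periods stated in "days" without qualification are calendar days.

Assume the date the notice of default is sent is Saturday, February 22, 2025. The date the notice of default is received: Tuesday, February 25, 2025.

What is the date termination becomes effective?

March 23, 2025

From Tuesday, February 25, 2025, 7 business days (Feb 26, Feb 27, Feb 28, Mar 3, Mar 4, Mar 5, Mar 6, skipping weekends) brings us to Thursday, March 6, 2025, which is the last day of the cure period.
The last day of the notice period: 7 calendar days after March 6, 2025 is March 13, 2025.
Adding 10 calendar days to March 13, 2025 gives March 23, 2025, which is the date termination becomes effective.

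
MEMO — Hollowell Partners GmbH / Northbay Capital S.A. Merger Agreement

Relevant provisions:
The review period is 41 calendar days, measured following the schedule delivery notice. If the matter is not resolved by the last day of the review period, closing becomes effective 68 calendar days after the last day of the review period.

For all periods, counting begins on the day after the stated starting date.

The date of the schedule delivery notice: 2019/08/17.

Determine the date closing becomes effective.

The last day of the review period: 41 calendar days after 2019/08/17 is 2019/09/27.
The date closing becomes effective: 68 calendar days after 2019/09/27 is 2019/12/04.

2019/12/04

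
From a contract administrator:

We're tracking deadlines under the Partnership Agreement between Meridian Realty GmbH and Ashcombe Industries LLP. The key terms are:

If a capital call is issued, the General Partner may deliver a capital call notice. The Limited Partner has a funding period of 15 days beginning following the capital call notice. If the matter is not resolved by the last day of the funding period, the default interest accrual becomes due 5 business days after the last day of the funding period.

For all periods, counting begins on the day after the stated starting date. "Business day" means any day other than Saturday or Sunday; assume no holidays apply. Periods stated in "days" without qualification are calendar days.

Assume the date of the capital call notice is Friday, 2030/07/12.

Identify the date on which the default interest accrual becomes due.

The last day of the funding period: 2030/07/12 + 15 days = 2030/07/27.
From Saturday, 2030/07/27, 5 business days (Jul 29, Jul 30, Jul 31, Aug 1, Aug 2, skipping weekends) brings us to Friday, 2030/08/02, which is the date on which the default interest accrual becomes due.

2030/08/02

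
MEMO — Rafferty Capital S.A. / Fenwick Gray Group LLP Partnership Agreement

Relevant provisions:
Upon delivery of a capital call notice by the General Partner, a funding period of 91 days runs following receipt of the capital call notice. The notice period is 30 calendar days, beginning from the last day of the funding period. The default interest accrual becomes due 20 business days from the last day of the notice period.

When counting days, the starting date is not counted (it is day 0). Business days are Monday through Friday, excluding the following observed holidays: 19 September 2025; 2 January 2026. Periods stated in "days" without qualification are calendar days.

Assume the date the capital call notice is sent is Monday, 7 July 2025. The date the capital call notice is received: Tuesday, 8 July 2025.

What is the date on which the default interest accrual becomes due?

Adding 91 calendar days to 8 July 2025 gives 7 October 2025, which is the last day of the funding period.
The last day of the notice period: 30 calendar days after 7 October 2025 is 6 November 2025.
From Thursday, 6 November 2025, 20 business days (Nov 7, Nov 10, Nov 11, Nov 12, …, Dec 2, Dec 3, Dec 4, skipping weekends) brings us to Thursday, 4 December 2025, which is the date on which the default interest accrual becomes due.

4 December 2025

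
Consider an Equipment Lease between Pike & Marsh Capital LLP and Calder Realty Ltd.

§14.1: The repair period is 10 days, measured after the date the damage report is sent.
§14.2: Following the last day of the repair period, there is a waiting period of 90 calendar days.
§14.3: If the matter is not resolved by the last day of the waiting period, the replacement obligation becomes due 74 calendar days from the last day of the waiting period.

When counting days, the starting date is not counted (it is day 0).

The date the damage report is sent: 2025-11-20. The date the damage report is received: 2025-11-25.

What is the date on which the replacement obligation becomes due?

The last day of the repair period: 2025-11-20 + 10 days = 2025-11-30.
Adding 90 calendar days to 2025-11-30 gives 2026-02-28, which is the last day of the waiting period.
Adding 74 calendar days to 2026-02-28 gives 2026-05-13, which is the date on which the replacement obligation becomes due.

2026-05-13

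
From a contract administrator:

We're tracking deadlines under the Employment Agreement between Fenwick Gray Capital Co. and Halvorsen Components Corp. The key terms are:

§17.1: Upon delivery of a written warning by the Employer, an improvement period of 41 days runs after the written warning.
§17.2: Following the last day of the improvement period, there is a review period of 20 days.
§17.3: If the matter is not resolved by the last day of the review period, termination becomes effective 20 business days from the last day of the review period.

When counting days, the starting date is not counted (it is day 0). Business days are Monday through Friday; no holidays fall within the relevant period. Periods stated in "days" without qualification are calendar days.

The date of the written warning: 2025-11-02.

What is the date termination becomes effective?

The last day of the improvement period: 2025-11-02 + 41 days = 2025-12-13.
The last day of the review period: 20 calendar days after 2025-12-13 is 2026-01-02.
The date termination becomes effective: 20 business days after Friday, 2026-01-02, skipping weekends — Jan 5, Jan 6, Jan 7, Jan 8, …, Jan 28, Jan 29, Jan 30 — lands on Friday, 2026-01-30.

2026-01-30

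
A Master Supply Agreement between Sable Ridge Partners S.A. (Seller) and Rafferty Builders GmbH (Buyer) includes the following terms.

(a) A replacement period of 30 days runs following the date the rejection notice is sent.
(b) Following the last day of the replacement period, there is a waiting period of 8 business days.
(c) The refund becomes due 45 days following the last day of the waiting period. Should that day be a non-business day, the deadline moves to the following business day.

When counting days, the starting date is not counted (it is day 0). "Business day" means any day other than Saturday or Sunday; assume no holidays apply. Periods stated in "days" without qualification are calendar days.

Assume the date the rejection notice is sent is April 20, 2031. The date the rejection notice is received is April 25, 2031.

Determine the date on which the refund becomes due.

July 14, 2031

The last day of the replacement period: April 20, 2031 + 30 days = May 20, 2031.
From Tuesday, May 20, 2031, 8 business days (May 21, May 22, May 23, May 26, May 27, May 28, May 29, May 30, skipping weekends) brings us to Friday, May 30, 2031, which is the last day of the waiting period.
The date on which the refund becomes due: 45 calendar days after May 30, 2031 is July 14, 2031. July 14, 2031 is a Monday, so no roll-forward applies.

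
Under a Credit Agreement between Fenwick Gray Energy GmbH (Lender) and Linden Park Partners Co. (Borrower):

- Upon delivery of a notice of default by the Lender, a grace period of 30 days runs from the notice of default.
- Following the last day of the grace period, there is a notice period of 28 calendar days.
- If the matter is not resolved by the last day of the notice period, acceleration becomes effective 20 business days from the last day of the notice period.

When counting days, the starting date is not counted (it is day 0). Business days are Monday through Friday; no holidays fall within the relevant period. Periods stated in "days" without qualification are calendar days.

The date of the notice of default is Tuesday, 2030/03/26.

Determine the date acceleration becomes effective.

2030/06/20

Adding 30 calendar days to 2030/03/26 gives 2030/04/25, which is the last day of the grace period.
The last day of the notice period: 28 calendar days after 2030/04/25 is 2030/05/23.
The date acceleration becomes effective: 20 business days after Thursday, 2030/05/23, skipping weekends — May 24, May 27, May 28, May 29, …, Jun 18, Jun 19, Jun 20 — lands on Thursday, 2030/06/20.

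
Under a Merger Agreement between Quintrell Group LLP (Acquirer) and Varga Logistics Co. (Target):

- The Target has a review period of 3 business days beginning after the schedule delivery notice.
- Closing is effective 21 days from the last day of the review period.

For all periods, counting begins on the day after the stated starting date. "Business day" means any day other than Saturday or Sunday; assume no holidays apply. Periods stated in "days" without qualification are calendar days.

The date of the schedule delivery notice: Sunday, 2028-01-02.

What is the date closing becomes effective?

The last day of the review period: 3 business days after Sunday, 2028-01-02, skipping weekends — Jan 3, Jan 4, Jan 5 — lands on Wednesday, 2028-01-05.
The date closing becomes effective: 21 calendar days after 2028-01-05 is 2028-01-26.

2028-01-26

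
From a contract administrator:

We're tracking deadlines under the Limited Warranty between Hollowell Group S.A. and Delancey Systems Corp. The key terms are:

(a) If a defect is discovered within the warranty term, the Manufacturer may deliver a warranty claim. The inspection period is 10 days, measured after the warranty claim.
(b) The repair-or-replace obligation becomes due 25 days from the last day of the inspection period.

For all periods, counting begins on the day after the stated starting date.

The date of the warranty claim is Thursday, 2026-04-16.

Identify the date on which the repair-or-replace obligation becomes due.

Adding 10 calendar days to 2026-04-16 gives 2026-04-26, which is the last day of the inspection period.
The date on which the repair-or-replace obligation becomes due: 2026-04-26 + 25 days = 2026-05-21.

2026-05-21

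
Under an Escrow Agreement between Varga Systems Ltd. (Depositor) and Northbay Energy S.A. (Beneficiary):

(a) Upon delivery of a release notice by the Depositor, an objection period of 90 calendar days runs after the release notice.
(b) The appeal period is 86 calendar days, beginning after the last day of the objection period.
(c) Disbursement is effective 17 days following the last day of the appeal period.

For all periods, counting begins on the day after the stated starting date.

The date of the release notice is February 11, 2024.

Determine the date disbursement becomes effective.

The last day of the objection period: February 11, 2024 + 90 days = May 11, 2024.
Adding 86 calendar days to May 11, 2024 gives August 5, 2024, which is the last day of the appeal period.
The date disbursement becomes effective: August 5, 2024 + 17 days = August 22, 2024.

August 22, 2024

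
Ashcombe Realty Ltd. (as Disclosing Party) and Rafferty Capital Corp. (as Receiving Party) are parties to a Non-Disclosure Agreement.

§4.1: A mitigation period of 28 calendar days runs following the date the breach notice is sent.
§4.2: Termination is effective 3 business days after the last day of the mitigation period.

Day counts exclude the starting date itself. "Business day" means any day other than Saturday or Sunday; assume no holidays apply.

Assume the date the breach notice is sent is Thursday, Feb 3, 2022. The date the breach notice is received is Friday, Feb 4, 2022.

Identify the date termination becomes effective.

Adding 28 calendar days to Feb 3, 2022 gives Mar 3, 2022, which is the last day of the mitigation period.
The date termination becomes effective: counting 3 business days from Thursday, Mar 3, 2022 (Mar 4, Mar 7, Mar 8, skipping weekends) reaches Tuesday, Mar 8, 2022.

Mar 8, 2022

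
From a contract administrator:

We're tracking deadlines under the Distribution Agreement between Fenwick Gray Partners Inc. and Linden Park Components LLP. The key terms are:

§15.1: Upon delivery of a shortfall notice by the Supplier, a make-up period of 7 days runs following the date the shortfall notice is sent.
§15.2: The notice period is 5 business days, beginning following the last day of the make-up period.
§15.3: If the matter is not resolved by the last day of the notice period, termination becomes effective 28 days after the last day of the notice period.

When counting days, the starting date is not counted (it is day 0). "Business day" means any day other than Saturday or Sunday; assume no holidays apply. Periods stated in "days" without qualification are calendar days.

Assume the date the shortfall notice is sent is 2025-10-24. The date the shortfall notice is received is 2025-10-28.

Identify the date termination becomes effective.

2025-12-05

The last day of the make-up period: 7 calendar days after 2025-10-24 is 2025-10-31.
The last day of the notice period: counting 5 business days from Friday, 2025-10-31 (Nov 3, Nov 4, Nov 5, Nov 6, Nov 7, skipping weekends) reaches Friday, 2025-11-07.
The date termination becomes effective: 28 calendar days after 2025-11-07 is 2025-12-05.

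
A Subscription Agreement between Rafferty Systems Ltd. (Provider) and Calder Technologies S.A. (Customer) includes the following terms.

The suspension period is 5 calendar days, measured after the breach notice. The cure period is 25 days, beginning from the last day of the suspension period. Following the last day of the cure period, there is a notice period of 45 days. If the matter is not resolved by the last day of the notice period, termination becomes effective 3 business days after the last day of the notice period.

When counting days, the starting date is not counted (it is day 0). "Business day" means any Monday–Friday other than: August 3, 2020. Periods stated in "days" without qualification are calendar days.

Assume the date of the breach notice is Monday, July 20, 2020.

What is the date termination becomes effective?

The last day of the suspension period: July 20, 2020 + 5 days = July 25, 2020.
The last day of the cure period: July 25, 2020 + 25 days = August 19, 2020.
The last day of the notice period: August 19, 2020 + 45 days = October 3, 2020.
From Saturday, October 3, 2020, 3 business days (Oct 5, Oct 6, Oct 7, skipping weekends) brings us to Wednesday, October 7, 2020, which is the date termination becomes effective.

October 7, 2020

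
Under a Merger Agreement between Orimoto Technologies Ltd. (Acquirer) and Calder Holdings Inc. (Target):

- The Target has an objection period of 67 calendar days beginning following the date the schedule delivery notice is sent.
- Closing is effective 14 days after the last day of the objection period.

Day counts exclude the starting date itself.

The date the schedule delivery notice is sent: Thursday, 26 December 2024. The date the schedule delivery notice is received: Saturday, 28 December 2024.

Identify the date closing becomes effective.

Adding 67 calendar days to 26 December 2024 gives 3 March 2025, which is the last day of the objection period.
The date closing becomes effective: 14 calendar days after 3 March 2025 is 17 March 2025.

17 March 2025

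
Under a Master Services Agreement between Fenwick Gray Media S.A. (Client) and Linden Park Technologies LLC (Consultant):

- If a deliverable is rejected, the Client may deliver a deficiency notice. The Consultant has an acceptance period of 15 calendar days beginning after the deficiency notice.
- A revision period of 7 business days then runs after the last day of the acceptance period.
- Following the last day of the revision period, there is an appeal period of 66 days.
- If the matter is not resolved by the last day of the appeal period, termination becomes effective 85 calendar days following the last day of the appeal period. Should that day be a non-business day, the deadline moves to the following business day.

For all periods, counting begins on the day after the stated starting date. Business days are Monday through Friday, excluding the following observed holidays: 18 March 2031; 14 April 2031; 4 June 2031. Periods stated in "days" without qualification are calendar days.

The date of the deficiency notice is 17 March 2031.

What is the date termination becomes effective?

The last day of the acceptance period: 17 March 2031 + 15 days = 1 April 2031.
The last day of the revision period: 7 business days after Tuesday, 1 April 2031, skipping weekends — Apr 2, Apr 3, Apr 4, Apr 7, Apr 8, Apr 9, Apr 10 — lands on Thursday, 10 April 2031.
Adding 66 calendar days to 10 April 2031 gives 15 June 2031, which is the last day of the appeal period.
Adding 85 calendar days to 15 June 2031 gives 8 September 2031, which is the date termination becomes effective. 8 September 2031 is a Monday and is not a listed holiday, so no roll-forward applies.

8 September 2031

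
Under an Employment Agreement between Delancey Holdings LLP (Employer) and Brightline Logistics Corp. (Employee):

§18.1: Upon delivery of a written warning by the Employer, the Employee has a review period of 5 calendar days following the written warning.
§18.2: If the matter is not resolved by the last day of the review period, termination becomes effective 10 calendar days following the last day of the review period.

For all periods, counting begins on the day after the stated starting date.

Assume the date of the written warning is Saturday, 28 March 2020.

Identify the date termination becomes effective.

12 April 2020

Adding 5 calendar days to 28 March 2020 gives 2 April 2020, which is the last day of the review period.
The date termination becomes effective: 10 calendar days after 2 April 2020 is 12 April 2020.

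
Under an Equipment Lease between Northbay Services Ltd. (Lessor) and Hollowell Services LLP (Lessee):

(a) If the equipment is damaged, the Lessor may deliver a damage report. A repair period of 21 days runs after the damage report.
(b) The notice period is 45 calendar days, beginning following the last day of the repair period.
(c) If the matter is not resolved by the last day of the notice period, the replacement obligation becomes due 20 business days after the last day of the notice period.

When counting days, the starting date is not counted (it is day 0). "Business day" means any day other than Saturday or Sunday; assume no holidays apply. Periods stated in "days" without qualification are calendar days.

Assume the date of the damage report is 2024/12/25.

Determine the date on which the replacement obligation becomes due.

2025/03/28

Adding 21 calendar days to 2024/12/25 gives 2025/01/15, which is the last day of the repair period.
The last day of the notice period: 45 calendar days after 2025/01/15 is 2025/03/01.
The date on which the replacement obligation becomes due: 20 business days after Saturday, 2025/03/01, skipping weekends — Mar 3, Mar 4, Mar 5, Mar 6, …, Mar 26, Mar 27, Mar 28 — lands on Friday, 2025/03/28.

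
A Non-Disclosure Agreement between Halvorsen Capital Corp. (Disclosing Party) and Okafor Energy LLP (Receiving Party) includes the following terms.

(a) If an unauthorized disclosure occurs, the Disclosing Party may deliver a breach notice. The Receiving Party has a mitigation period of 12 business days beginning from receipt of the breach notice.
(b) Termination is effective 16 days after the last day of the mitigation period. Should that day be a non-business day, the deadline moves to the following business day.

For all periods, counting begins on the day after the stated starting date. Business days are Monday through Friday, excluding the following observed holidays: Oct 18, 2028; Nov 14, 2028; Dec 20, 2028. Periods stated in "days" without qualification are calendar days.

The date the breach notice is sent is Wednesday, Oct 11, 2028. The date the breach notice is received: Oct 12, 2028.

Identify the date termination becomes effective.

Nov 16, 2028

From Thursday, Oct 12, 2028, 12 business days (Oct 13, Oct 16, Oct 17, Oct 19, …, Oct 27, Oct 30, Oct 31, skipping weekends and the listed holiday on Oct 18) brings us to Tuesday, Oct 31, 2028, which is the last day of the mitigation period.
The date termination becomes effective: Oct 31, 2028 + 16 days = Nov 16, 2028. Nov 16, 2028 is a Thursday and is not a listed holiday, so no roll-forward applies.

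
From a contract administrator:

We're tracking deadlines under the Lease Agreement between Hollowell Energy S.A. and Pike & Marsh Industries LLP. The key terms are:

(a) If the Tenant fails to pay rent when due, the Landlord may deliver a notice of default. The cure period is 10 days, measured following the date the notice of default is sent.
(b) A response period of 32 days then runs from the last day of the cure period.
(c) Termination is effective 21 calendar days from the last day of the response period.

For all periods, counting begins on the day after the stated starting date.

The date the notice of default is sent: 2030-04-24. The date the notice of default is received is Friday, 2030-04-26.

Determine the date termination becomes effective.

2030-06-26

The last day of the cure period: 10 calendar days after 2030-04-24 is 2030-05-04.
The last day of the response period: 2030-05-04 + 32 days = 2030-06-05.
Adding 21 calendar days to 2030-06-05 gives 2030-06-26, which is the date termination becomes effective.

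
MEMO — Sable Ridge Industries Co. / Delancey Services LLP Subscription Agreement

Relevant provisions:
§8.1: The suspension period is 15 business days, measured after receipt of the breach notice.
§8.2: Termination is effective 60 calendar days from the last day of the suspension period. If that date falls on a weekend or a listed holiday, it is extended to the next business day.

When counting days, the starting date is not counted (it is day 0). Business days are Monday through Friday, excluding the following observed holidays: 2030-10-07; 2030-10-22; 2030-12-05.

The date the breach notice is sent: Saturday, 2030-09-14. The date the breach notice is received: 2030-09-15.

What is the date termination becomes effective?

2030-12-03

The last day of the suspension period: 15 business days after Sunday, 2030-09-15, skipping weekends — Sep 16, Sep 17, Sep 18, Sep 19, …, Oct 2, Oct 3, Oct 4 — lands on Friday, 2030-10-04.
The date termination becomes effective: 60 calendar days after 2030-10-04 is 2030-12-03. 2030-12-03 is a Tuesday and is not a listed holiday, so no roll-forward applies.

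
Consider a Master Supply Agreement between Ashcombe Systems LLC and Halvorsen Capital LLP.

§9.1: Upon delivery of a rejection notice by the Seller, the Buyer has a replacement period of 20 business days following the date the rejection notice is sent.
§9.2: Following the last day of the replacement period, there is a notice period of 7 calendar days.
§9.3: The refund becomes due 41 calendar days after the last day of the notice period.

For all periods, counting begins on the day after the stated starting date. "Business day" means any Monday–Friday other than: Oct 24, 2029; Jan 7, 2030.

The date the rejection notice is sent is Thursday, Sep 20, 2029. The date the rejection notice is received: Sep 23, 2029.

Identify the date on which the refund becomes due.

Dec 5, 2029

From Thursday, Sep 20, 2029, 20 business days (Sep 21, Sep 24, Sep 25, Sep 26, …, Oct 16, Oct 17, Oct 18, skipping weekends) brings us to Thursday, Oct 18, 2029, which is the last day of the replacement period.
The last day of the notice period: Oct 18, 2029 + 7 days = Oct 25, 2029.
Adding 41 calendar days to Oct 25, 2029 gives Dec 5, 2029, which is the date on which the refund becomes due.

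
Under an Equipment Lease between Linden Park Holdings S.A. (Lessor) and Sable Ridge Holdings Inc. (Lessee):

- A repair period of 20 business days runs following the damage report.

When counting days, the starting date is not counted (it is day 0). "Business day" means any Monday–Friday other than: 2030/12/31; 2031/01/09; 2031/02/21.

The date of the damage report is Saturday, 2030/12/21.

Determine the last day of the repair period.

The last day of the repair period: counting 20 business days from Saturday, 2030/12/21 (Dec 23, Dec 24, Dec 25, Dec 26, …, Jan 17, Jan 20, Jan 21, skipping weekends and the listed holidays on Dec 31, Jan 9) reaches Tuesday, 2031/01/21.

2031/01/21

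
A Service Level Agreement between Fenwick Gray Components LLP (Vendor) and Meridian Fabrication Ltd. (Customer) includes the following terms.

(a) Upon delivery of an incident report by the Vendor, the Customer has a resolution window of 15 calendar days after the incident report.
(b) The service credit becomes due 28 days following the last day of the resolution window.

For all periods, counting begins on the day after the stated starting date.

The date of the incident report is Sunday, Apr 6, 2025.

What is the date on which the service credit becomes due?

The last day of the resolution window: 15 calendar days after Apr 6, 2025 is Apr 21, 2025.
Adding 28 calendar days to Apr 21, 2025 gives May 19, 2025, which is the date on which the service credit becomes due.

May 19, 2025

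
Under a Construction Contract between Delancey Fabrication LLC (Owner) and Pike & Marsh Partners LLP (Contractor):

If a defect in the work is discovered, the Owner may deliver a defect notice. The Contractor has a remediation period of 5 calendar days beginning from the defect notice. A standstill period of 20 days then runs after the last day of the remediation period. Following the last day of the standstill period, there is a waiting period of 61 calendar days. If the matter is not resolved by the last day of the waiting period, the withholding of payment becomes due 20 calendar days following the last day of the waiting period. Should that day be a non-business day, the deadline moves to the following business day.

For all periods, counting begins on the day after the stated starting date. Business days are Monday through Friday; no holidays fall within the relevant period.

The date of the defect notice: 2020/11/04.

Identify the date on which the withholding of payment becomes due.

The last day of the remediation period: 2020/11/04 + 5 days = 2020/11/09.
The last day of the standstill period: 2020/11/09 + 20 days = 2020/11/29.
The last day of the waiting period: 2020/11/29 + 61 days = 2021/01/29.
The date on which the withholding of payment becomes due: 20 calendar days after 2021/01/29 is 2021/02/18. 2021/02/18 is a Thursday, so no roll-forward applies.

2021/02/18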